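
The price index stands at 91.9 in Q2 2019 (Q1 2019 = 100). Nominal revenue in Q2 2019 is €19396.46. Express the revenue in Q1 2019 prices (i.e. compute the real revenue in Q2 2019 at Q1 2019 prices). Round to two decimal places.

Real = Nominal ÷ (Index/100) = 19396.46 ÷ (91.9/100)
     = 19396.46 ÷ 0.919 = 21106.0501

21106.05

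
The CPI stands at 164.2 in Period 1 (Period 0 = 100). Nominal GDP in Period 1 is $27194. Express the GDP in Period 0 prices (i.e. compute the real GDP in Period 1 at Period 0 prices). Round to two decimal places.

16561.51

Real = Nominal ÷ (Index/100) = 27194 ÷ (164.2/100)
     = 27194 ÷ 1.642 = 16561.5104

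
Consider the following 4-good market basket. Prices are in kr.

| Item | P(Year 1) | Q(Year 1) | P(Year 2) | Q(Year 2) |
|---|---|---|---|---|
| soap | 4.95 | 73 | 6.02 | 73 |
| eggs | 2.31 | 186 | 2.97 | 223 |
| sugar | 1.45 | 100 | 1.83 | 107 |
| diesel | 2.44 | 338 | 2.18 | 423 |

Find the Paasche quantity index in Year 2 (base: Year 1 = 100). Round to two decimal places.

116.11

Paasche quantity index uses current-period prices as weights.
ΣP(Year 2)·Q(Year 2) = 6.02×73 + 2.97×223 + 1.83×107 + 2.18×423 = 439.46 + 662.31 + 195.81 + 922.14 = 2219.72
ΣP(Year 2)·Q(Year 1) = 6.02×73 + 2.97×186 + 1.83×100 + 2.18×338 = 439.46 + 552.42 + 183 + 736.84 = 1911.72
Index = 2219.72 / 1911.72 × 100 = 116.1111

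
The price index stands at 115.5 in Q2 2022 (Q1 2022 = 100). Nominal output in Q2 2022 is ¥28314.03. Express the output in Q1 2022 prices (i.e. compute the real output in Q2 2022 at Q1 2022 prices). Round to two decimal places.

Real = Nominal ÷ (Index/100) = 28314.03 ÷ (115.5/100)
     = 28314.03 ÷ 1.155 = 24514.3117

24514.31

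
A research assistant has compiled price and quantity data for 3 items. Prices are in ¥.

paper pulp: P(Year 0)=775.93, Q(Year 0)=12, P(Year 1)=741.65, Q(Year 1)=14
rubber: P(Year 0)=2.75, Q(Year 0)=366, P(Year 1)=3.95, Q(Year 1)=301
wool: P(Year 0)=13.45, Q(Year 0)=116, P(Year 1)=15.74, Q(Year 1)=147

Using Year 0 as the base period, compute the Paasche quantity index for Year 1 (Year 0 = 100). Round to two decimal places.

114.09

Paasche quantity index uses current-period prices as weights.
ΣP(Year 1)·Q(Year 1) = 741.65×14 + 3.95×301 + 15.74×147 = 10383.1 + 1188.95 + 2313.78 = 13885.83
ΣP(Year 1)·Q(Year 0) = 741.65×12 + 3.95×366 + 15.74×116 = 8899.8 + 1445.7 + 1825.84 = 12171.34
Index = 13885.83 / 12171.34 × 100 = 114.0863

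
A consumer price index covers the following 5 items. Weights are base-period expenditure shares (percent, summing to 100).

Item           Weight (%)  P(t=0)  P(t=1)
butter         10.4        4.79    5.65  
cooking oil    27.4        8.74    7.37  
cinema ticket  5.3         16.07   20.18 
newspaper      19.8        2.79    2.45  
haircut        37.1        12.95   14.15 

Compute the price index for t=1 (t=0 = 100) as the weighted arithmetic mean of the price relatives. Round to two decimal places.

99.95

butter: 10.4 × (5.65/4.79) = 10.4 × 1.179541 = 12.2672
cooking oil: 27.4 × (7.37/8.74) = 27.4 × 0.843249 = 23.1050
cinema ticket: 5.3 × (20.18/16.07) = 5.3 × 1.255756 = 6.6555
newspaper: 19.8 × (2.45/2.79) = 19.8 × 0.878136 = 17.3871
haircut: 37.1 × (14.15/12.95) = 37.1 × 1.092664 = 40.5378
Index = Σ wᵢ·(p₁ᵢ/p₀ᵢ) = 12.2672 + 23.1050 + 6.6555 + 17.3871 + 40.5378 = 99.9527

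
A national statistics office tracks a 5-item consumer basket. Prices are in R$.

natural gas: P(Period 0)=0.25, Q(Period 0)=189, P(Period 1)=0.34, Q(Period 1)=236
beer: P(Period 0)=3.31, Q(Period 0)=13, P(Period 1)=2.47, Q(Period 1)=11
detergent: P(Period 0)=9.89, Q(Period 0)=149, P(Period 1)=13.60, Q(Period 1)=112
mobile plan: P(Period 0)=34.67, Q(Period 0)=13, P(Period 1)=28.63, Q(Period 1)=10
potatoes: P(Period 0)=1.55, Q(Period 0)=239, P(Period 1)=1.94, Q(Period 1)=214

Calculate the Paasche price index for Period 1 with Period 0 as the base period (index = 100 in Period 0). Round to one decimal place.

123.9

Paasche price index uses current-period quantities as weights.
ΣP(Period 1)·Q(Period 1) = 0.34×236 + 2.47×11 + 13.60×112 + 28.63×10 + 1.94×214 = 80.24 + 27.17 + 1523.2 + 286.3 + 415.16 = 2332.07
ΣP(Period 0)·Q(Period 1) = 0.25×236 + 3.31×11 + 9.89×112 + 34.67×10 + 1.55×214 = 59 + 36.41 + 1107.68 + 346.7 + 331.7 = 1881.49
Index = 2332.07 / 1881.49 × 100 = 123.9480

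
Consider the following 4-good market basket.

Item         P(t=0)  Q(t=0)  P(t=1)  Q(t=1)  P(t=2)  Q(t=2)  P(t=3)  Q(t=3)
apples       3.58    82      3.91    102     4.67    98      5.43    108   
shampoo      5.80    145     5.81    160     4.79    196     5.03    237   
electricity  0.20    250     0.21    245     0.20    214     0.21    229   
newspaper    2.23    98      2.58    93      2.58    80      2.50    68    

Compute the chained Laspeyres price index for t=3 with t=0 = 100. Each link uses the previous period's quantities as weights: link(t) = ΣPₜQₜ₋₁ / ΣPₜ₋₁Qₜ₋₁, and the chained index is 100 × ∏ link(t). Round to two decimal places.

106.01

Link t=0→t=1:
ΣP(t=1)Q(t=0) = 3.91×82 + 5.81×145 + 0.21×250 + 2.58×98 = 320.62 + 842.45 + 52.5 + 252.84 = 1468.41
ΣP(t=0)Q(t=0) = 3.58×82 + 5.80×145 + 0.20×250 + 2.23×98 = 293.56 + 841 + 50 + 218.54 = 1403.1
link = 1468.41/1403.1 = 1.046547
Link t=1→t=2:
ΣP(t=2)Q(t=1) = 4.67×102 + 4.79×160 + 0.20×245 + 2.58×93 = 476.34 + 766.4 + 49 + 239.94 = 1531.68
ΣP(t=1)Q(t=1) = 3.91×102 + 5.81×160 + 0.21×245 + 2.58×93 = 398.82 + 929.6 + 51.45 + 239.94 = 1619.81
link = 1531.68/1619.81 = 0.945592
Link t=2→t=3:
ΣP(t=3)Q(t=2) = 5.43×98 + 5.03×196 + 0.21×214 + 2.50×80 = 532.14 + 985.88 + 44.94 + 200 = 1762.96
ΣP(t=2)Q(t=2) = 4.67×98 + 4.79×196 + 0.20×214 + 2.58×80 = 457.66 + 938.84 + 42.8 + 206.4 = 1645.7
link = 1762.96/1645.7 = 1.071252
Chained index = 100 × 1.046547 × 0.945592 × 1.071252 = 106.0119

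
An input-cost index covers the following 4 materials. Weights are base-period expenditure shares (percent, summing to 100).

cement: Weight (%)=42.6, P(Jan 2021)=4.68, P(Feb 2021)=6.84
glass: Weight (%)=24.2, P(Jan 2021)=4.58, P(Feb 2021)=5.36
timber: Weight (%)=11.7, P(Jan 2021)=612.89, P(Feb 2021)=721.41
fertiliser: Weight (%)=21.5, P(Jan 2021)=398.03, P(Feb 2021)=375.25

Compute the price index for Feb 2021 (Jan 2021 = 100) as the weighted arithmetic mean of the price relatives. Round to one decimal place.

cement: 42.6 × (6.84/4.68) = 42.6 × 1.461538 = 62.2615
glass: 24.2 × (5.36/4.58) = 24.2 × 1.170306 = 28.3214
timber: 11.7 × (721.41/612.89) = 11.7 × 1.177063 = 13.7716
fertiliser: 21.5 × (375.25/398.03) = 21.5 × 0.942768 = 20.2695
Index = Σ wᵢ·(p₁ᵢ/p₀ᵢ) = 62.2615 + 28.3214 + 13.7716 + 20.2695 = 124.6241

124.6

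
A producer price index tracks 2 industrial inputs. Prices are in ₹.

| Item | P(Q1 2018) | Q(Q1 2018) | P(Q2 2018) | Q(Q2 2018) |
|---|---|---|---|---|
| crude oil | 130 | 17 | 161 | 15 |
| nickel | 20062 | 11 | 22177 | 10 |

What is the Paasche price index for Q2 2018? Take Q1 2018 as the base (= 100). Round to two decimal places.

Paasche price index uses current-period quantities as weights.
ΣP(Q2 2018)·Q(Q2 2018) = 161×15 + 22177×10 = 2415 + 221770 = 224185
ΣP(Q1 2018)·Q(Q2 2018) = 130×15 + 20062×10 = 1950 + 200620 = 202570
Index = 224185 / 202570 × 100 = 110.6704

110.67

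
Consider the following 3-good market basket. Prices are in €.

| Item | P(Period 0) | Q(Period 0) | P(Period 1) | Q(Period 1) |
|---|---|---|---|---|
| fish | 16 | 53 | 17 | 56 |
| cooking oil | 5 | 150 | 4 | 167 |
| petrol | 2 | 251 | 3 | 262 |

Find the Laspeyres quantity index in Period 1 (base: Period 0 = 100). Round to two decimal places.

Laspeyres quantity index uses base-period prices as weights.
ΣP(Period 0)·Q(Period 1) = 16×56 + 5×167 + 2×262 = 896 + 835 + 524 = 2255
ΣP(Period 0)·Q(Period 0) = 16×53 + 5×150 + 2×251 = 848 + 750 + 502 = 2100
Index = 2255 / 2100 × 100 = 107.3810

107.38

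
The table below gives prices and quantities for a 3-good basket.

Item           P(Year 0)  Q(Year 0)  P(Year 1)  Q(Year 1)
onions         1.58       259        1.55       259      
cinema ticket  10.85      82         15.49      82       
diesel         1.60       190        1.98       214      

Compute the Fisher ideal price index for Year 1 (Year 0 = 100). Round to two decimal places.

127.71

Laspeyres component (base-period weights):
ΣP(Year 1)Q(Year 0) = 1.55×259 + 15.49×82 + 1.98×190 = 401.45 + 1270.18 + 376.2 = 2047.83
ΣP(Year 0)Q(Year 0) = 1.58×259 + 10.85×82 + 1.60×190 = 409.22 + 889.7 + 304 = 1602.92
L = 2047.83 / 1602.92 × 100 = 127.7562
Paasche component (current-period weights):
ΣP(Year 1)Q(Year 1) = 1.55×259 + 15.49×82 + 1.98×214 = 401.45 + 1270.18 + 423.72 = 2095.35
ΣP(Year 0)Q(Year 1) = 1.58×259 + 10.85×82 + 1.60×214 = 409.22 + 889.7 + 342.4 = 1641.32
P = 2095.35 / 1641.32 × 100 = 127.6625
Fisher = √(L × P) = √(127.7562 × 127.6625) = 127.7093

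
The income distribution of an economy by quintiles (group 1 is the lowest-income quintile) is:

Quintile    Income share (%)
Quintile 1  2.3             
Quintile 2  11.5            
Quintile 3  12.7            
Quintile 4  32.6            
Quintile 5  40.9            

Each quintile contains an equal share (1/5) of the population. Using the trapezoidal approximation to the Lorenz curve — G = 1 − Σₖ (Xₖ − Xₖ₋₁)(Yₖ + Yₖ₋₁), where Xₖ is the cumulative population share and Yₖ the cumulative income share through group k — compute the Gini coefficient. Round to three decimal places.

Cumulative income shares Yₖ: 0.0230, 0.1380, 0.2650, 0.5910, 1.0000
Σ (Xₖ−Xₖ₋₁)(Yₖ+Yₖ₋₁) = (1/5)(0.0230+0.0000) + (1/5)(0.1380+0.0230) + (1/5)(0.2650+0.1380) + (1/5)(0.5910+0.2650) + (1/5)(1.0000+0.5910)
  = 0.0046 + 0.0322 + 0.0806 + 0.1712 + 0.3182 = 0.6068
G = 1 − 0.6068 = 0.3932

0.393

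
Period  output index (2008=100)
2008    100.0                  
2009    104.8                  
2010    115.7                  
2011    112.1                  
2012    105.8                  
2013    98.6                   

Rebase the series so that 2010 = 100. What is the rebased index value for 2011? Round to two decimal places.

96.89

Rebased(2011) = 112.1 / 115.7 × 100 = 96.8885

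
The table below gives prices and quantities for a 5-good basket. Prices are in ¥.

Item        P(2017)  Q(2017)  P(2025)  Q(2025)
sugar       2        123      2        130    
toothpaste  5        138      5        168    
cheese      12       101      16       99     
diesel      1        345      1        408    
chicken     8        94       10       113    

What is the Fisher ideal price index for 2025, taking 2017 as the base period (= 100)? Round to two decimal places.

Laspeyres component (base-period weights):
ΣP(2025)Q(2017) = 2×123 + 5×138 + 16×101 + 1×345 + 10×94 = 246 + 690 + 1616 + 345 + 940 = 3837
ΣP(2017)Q(2017) = 2×123 + 5×138 + 12×101 + 1×345 + 8×94 = 246 + 690 + 1212 + 345 + 752 = 3245
L = 3837 / 3245 × 100 = 118.2435
Paasche component (current-period weights):
ΣP(2025)Q(2025) = 2×130 + 5×168 + 16×99 + 1×408 + 10×113 = 260 + 840 + 1584 + 408 + 1130 = 4222
ΣP(2017)Q(2025) = 2×130 + 5×168 + 12×99 + 1×408 + 8×113 = 260 + 840 + 1188 + 408 + 904 = 3600
P = 4222 / 3600 × 100 = 117.2778
Fisher = √(L × P) = √(118.2435 × 117.2778) = 117.7596

117.76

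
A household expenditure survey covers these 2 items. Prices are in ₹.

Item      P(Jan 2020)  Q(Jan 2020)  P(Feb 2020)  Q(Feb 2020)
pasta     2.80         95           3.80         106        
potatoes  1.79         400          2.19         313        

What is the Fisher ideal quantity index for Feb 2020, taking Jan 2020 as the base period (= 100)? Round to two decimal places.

87.63

Laspeyres component (base-period weights):
ΣP(Jan 2020)Q(Feb 2020) = 2.80×106 + 1.79×313 = 296.8 + 560.27 = 857.07
ΣP(Jan 2020)Q(Jan 2020) = 2.80×95 + 1.79×400 = 266 + 716 = 982
L = 857.07 / 982 × 100 = 87.2780
Paasche component (current-period weights):
ΣP(Feb 2020)Q(Feb 2020) = 3.80×106 + 2.19×313 = 402.8 + 685.47 = 1088.27
ΣP(Feb 2020)Q(Jan 2020) = 3.80×95 + 2.19×400 = 361 + 876 = 1237
P = 1088.27 / 1237 × 100 = 87.9766
Fisher = √(L × P) = √(87.2780 × 87.9766) = 87.6266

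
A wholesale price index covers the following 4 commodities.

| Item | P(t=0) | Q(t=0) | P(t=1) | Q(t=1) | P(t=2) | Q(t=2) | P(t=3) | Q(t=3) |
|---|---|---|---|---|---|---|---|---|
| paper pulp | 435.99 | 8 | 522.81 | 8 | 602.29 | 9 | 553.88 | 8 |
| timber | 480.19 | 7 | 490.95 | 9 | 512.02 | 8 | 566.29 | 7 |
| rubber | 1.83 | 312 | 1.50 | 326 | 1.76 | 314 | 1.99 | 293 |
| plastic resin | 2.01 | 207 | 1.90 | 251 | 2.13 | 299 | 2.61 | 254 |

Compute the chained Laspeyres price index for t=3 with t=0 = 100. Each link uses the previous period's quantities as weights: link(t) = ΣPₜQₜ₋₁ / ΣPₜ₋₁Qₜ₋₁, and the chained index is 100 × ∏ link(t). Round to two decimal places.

Link t=0→t=1:
ΣP(t=1)Q(t=0) = 522.81×8 + 490.95×7 + 1.50×312 + 1.90×207 = 4182.48 + 3436.65 + 468 + 393.3 = 8480.43
ΣP(t=0)Q(t=0) = 435.99×8 + 480.19×7 + 1.83×312 + 2.01×207 = 3487.92 + 3361.33 + 570.96 + 416.07 = 7836.28
link = 8480.43/7836.28 = 1.082201
Link t=1→t=2:
ΣP(t=2)Q(t=1) = 602.29×8 + 512.02×9 + 1.76×326 + 2.13×251 = 4818.32 + 4608.18 + 573.76 + 534.63 = 10534.89
ΣP(t=1)Q(t=1) = 522.81×8 + 490.95×9 + 1.50×326 + 1.90×251 = 4182.48 + 4418.55 + 489 + 476.9 = 9566.93
link = 10534.89/9566.93 = 1.101178
Link t=2→t=3:
ΣP(t=3)Q(t=2) = 553.88×9 + 566.29×8 + 1.99×314 + 2.61×299 = 4984.92 + 4530.32 + 624.86 + 780.39 = 10920.49
ΣP(t=2)Q(t=2) = 602.29×9 + 512.02×8 + 1.76×314 + 2.13×299 = 5420.61 + 4096.16 + 552.64 + 636.87 = 10706.28
link = 10920.49/10706.28 = 1.020008
Chained index = 100 × 1.082201 × 1.101178 × 1.020008 = 121.5539

121.55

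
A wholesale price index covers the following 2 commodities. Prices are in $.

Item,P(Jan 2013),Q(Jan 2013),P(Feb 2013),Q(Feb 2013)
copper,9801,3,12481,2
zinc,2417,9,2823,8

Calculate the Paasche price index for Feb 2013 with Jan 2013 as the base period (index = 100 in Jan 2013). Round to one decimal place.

Paasche price index uses current-period quantities as weights.
ΣP(Feb 2013)·Q(Feb 2013) = 12481×2 + 2823×8 = 24962 + 22584 = 47546
ΣP(Jan 2013)·Q(Feb 2013) = 9801×2 + 2417×8 = 19602 + 19336 = 38938
Index = 47546 / 38938 × 100 = 122.1069

122.1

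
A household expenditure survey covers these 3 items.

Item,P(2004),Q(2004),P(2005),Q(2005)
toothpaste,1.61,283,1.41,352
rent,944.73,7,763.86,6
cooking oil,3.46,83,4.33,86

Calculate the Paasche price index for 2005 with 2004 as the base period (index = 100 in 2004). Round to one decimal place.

Paasche price index uses current-period quantities as weights.
ΣP(2005)·Q(2005) = 1.41×352 + 763.86×6 + 4.33×86 = 496.32 + 4583.16 + 372.38 = 5451.86
ΣP(2004)·Q(2005) = 1.61×352 + 944.73×6 + 3.46×86 = 566.72 + 5668.38 + 297.56 = 6532.66
Index = 5451.86 / 6532.66 × 100 = 83.4554

83.5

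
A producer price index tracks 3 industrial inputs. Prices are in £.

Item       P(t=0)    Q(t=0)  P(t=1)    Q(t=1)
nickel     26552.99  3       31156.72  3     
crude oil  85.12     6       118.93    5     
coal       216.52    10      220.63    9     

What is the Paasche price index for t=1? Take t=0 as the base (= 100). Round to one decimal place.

Paasche price index uses current-period quantities as weights.
ΣP(t=1)·Q(t=1) = 31156.72×3 + 118.93×5 + 220.63×9 = 93470.16 + 594.65 + 1985.67 = 96050.48
ΣP(t=0)·Q(t=1) = 26552.99×3 + 85.12×5 + 216.52×9 = 79658.97 + 425.6 + 1948.68 = 82033.25
Index = 96050.48 / 82033.25 × 100 = 117.0873

117.1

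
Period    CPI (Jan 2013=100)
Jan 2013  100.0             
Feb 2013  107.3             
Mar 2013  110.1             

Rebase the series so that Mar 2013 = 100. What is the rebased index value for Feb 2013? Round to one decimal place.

Rebased(Feb 2013) = 107.3 / 110.1 × 100 = 97.4569

97.5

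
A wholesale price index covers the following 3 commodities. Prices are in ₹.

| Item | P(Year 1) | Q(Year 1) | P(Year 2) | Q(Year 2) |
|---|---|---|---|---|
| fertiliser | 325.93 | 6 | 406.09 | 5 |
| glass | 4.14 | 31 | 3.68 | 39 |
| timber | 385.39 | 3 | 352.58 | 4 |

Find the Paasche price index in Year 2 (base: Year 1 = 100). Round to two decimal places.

Paasche price index uses current-period quantities as weights.
ΣP(Year 2)·Q(Year 2) = 406.09×5 + 3.68×39 + 352.58×4 = 2030.45 + 143.52 + 1410.32 = 3584.29
ΣP(Year 1)·Q(Year 2) = 325.93×5 + 4.14×39 + 385.39×4 = 1629.65 + 161.46 + 1541.56 = 3332.67
Index = 3584.29 / 3332.67 × 100 = 107.5501

107.55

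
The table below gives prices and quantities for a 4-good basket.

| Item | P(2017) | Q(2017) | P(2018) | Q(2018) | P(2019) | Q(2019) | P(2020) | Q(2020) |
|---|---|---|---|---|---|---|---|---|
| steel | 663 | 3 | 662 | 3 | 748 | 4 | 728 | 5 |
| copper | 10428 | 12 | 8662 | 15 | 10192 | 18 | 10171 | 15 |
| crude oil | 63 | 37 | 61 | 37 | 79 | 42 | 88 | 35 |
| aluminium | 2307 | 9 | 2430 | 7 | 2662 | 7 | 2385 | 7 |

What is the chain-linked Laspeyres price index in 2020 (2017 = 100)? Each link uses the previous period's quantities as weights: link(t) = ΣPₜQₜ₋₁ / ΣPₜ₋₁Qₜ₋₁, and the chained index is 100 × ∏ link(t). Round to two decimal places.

100.20

Link 2017→2018:
ΣP(2018)Q(2017) = 662×3 + 8662×12 + 61×37 + 2430×9 = 1986 + 103944 + 2257 + 21870 = 130057
ΣP(2017)Q(2017) = 663×3 + 10428×12 + 63×37 + 2307×9 = 1989 + 125136 + 2331 + 20763 = 150219
link = 130057/150219 = 0.865783
Link 2018→2019:
ΣP(2019)Q(2018) = 748×3 + 10192×15 + 79×37 + 2662×7 = 2244 + 152880 + 2923 + 18634 = 176681
ΣP(2018)Q(2018) = 662×3 + 8662×15 + 61×37 + 2430×7 = 1986 + 129930 + 2257 + 17010 = 151183
link = 176681/151183 = 1.168657
Link 2019→2020:
ΣP(2020)Q(2019) = 728×4 + 10171×18 + 88×42 + 2385×7 = 2912 + 183078 + 3696 + 16695 = 206381
ΣP(2019)Q(2019) = 748×4 + 10192×18 + 79×42 + 2662×7 = 2992 + 183456 + 3318 + 18634 = 208400
link = 206381/208400 = 0.990312
Chained index = 100 × 0.865783 × 1.168657 × 0.990312 = 100.2000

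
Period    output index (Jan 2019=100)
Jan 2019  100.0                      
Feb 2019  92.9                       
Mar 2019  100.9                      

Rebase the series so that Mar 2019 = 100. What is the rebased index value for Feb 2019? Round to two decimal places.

92.07

Rebased(Feb 2019) = 92.9 / 100.9 × 100 = 92.0714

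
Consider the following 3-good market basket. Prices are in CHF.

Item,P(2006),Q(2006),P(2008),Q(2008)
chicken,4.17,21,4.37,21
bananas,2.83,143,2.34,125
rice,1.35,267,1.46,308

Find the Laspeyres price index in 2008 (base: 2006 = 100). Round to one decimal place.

95.7

Laspeyres price index uses base-period quantities as weights.
ΣP(2008)·Q(2006) = 4.37×21 + 2.34×143 + 1.46×267 = 91.77 + 334.62 + 389.82 = 816.21
ΣP(2006)·Q(2006) = 4.17×21 + 2.83×143 + 1.35×267 = 87.57 + 404.69 + 360.45 = 852.71
Index = 816.21 / 852.71 × 100 = 95.7195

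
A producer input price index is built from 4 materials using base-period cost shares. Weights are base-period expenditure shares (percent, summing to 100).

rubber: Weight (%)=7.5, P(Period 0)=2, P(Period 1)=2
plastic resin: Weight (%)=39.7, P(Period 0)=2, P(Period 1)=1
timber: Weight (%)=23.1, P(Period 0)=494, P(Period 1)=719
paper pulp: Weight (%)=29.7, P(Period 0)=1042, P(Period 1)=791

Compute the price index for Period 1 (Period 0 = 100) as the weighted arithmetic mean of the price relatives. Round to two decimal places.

rubber: 7.5 × (2/2) = 7.5 × 1.000000 = 7.5000
plastic resin: 39.7 × (1/2) = 39.7 × 0.500000 = 19.8500
timber: 23.1 × (719/494) = 23.1 × 1.455466 = 33.6213
paper pulp: 29.7 × (791/1042) = 29.7 × 0.759117 = 22.5458
Index = Σ wᵢ·(p₁ᵢ/p₀ᵢ) = 7.5000 + 19.8500 + 33.6213 + 22.5458 = 83.5170

83.52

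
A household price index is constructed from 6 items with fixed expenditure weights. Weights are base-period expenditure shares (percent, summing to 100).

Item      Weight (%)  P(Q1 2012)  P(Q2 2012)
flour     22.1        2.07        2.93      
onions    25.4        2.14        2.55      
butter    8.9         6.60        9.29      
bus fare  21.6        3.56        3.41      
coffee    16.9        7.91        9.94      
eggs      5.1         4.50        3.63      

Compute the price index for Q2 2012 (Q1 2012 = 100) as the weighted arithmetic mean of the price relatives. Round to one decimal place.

flour: 22.1 × (2.93/2.07) = 22.1 × 1.415459 = 31.2816
onions: 25.4 × (2.55/2.14) = 25.4 × 1.191589 = 30.2664
butter: 8.9 × (9.29/6.60) = 8.9 × 1.407576 = 12.5274
bus fare: 21.6 × (3.41/3.56) = 21.6 × 0.957865 = 20.6899
coffee: 16.9 × (9.94/7.91) = 16.9 × 1.256637 = 21.2372
eggs: 5.1 × (3.63/4.50) = 5.1 × 0.806667 = 4.1140
Index = Σ wᵢ·(p₁ᵢ/p₀ᵢ) = 31.2816 + 30.2664 + 12.5274 + 20.6899 + 21.2372 + 4.1140 = 120.1165

120.1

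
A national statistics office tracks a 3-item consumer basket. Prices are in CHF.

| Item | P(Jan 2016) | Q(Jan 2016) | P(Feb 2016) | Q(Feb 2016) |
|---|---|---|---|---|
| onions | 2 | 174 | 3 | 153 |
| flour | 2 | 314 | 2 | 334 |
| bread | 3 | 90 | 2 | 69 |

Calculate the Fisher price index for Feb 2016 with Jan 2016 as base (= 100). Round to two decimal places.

Laspeyres component (base-period weights):
ΣP(Feb 2016)Q(Jan 2016) = 3×174 + 2×314 + 2×90 = 522 + 628 + 180 = 1330
ΣP(Jan 2016)Q(Jan 2016) = 2×174 + 2×314 + 3×90 = 348 + 628 + 270 = 1246
L = 1330 / 1246 × 100 = 106.7416
Paasche component (current-period weights):
ΣP(Feb 2016)Q(Feb 2016) = 3×153 + 2×334 + 2×69 = 459 + 668 + 138 = 1265
ΣP(Jan 2016)Q(Feb 2016) = 2×153 + 2×334 + 3×69 = 306 + 668 + 207 = 1181
P = 1265 / 1181 × 100 = 107.1126
Fisher = √(L × P) = √(106.7416 × 107.1126) = 106.9269

106.93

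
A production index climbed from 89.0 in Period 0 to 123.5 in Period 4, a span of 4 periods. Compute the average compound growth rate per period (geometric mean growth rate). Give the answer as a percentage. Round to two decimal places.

8.53%

Growth factor = (123.5/89.0)^(1/4) = (1.387640)^(1/4) = 1.085349
Growth rate = 1.085349 − 1 = 0.085349 = 8.5349%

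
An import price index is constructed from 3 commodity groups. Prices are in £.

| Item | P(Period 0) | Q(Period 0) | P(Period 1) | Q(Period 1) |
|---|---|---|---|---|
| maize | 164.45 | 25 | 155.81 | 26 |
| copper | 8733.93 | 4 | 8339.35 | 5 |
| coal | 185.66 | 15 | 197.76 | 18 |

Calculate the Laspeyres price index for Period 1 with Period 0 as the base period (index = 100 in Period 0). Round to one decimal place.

Laspeyres price index uses base-period quantities as weights.
ΣP(Period 1)·Q(Period 0) = 155.81×25 + 8339.35×4 + 197.76×15 = 3895.25 + 33357.4 + 2966.4 = 40219.05
ΣP(Period 0)·Q(Period 0) = 164.45×25 + 8733.93×4 + 185.66×15 = 4111.25 + 34935.72 + 2784.9 = 41831.87
Index = 40219.05 / 41831.87 × 100 = 96.1445

96.1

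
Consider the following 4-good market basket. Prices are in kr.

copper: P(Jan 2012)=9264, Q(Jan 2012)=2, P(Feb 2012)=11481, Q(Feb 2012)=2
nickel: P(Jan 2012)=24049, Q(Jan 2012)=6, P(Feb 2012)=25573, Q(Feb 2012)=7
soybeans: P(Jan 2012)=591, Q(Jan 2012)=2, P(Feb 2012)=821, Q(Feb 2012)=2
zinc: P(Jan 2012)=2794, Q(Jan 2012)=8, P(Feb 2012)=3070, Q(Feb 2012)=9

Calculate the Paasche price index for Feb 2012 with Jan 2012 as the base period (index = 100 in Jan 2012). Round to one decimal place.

108.5

Paasche price index uses current-period quantities as weights.
ΣP(Feb 2012)·Q(Feb 2012) = 11481×2 + 25573×7 + 821×2 + 3070×9 = 22962 + 179011 + 1642 + 27630 = 231245
ΣP(Jan 2012)·Q(Feb 2012) = 9264×2 + 24049×7 + 591×2 + 2794×9 = 18528 + 168343 + 1182 + 25146 = 213199
Index = 231245 / 213199 × 100 = 108.4644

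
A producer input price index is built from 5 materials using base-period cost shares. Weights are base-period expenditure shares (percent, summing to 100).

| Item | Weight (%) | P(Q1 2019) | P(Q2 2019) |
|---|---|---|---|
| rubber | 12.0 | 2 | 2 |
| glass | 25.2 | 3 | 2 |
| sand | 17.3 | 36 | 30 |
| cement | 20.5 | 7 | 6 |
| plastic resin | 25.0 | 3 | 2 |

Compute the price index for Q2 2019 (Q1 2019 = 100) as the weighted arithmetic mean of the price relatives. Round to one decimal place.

rubber: 12.0 × (2/2) = 12.0 × 1.000000 = 12.0000
glass: 25.2 × (2/3) = 25.2 × 0.666667 = 16.8000
sand: 17.3 × (30/36) = 17.3 × 0.833333 = 14.4167
cement: 20.5 × (6/7) = 20.5 × 0.857143 = 17.5714
plastic resin: 25.0 × (2/3) = 25.0 × 0.666667 = 16.6667
Index = Σ wᵢ·(p₁ᵢ/p₀ᵢ) = 12.0000 + 16.8000 + 14.4167 + 17.5714 + 16.6667 = 77.4548

77.5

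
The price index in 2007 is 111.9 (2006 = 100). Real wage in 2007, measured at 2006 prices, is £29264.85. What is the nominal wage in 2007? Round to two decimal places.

32747.37

Nominal = Real × (Index/100) = 29264.85 × (111.9/100)
        = 29264.85 × 1.119 = 32747.3671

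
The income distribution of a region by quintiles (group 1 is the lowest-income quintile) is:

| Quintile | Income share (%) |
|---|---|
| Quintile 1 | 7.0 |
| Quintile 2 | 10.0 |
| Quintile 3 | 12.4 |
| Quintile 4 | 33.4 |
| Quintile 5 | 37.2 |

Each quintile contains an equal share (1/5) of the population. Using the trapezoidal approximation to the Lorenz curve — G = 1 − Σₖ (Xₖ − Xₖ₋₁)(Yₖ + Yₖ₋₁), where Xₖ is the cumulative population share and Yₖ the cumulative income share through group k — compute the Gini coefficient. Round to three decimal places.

Cumulative income shares Yₖ: 0.0700, 0.1700, 0.2940, 0.6280, 1.0000
Σ (Xₖ−Xₖ₋₁)(Yₖ+Yₖ₋₁) = (1/5)(0.0700+0.0000) + (1/5)(0.1700+0.0700) + (1/5)(0.2940+0.1700) + (1/5)(0.6280+0.2940) + (1/5)(1.0000+0.6280)
  = 0.0140 + 0.0480 + 0.0928 + 0.1844 + 0.3256 = 0.6648
G = 1 − 0.6648 = 0.3352

0.335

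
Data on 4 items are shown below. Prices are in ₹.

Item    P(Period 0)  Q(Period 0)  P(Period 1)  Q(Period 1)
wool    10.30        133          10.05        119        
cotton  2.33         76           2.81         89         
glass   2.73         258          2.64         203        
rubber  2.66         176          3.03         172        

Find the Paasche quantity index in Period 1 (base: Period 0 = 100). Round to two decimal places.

Paasche quantity index uses current-period prices as weights.
ΣP(Period 1)·Q(Period 1) = 10.05×119 + 2.81×89 + 2.64×203 + 3.03×172 = 1195.95 + 250.09 + 535.92 + 521.16 = 2503.12
ΣP(Period 1)·Q(Period 0) = 10.05×133 + 2.81×76 + 2.64×258 + 3.03×176 = 1336.65 + 213.56 + 681.12 + 533.28 = 2764.61
Index = 2503.12 / 2764.61 × 100 = 90.5415

90.54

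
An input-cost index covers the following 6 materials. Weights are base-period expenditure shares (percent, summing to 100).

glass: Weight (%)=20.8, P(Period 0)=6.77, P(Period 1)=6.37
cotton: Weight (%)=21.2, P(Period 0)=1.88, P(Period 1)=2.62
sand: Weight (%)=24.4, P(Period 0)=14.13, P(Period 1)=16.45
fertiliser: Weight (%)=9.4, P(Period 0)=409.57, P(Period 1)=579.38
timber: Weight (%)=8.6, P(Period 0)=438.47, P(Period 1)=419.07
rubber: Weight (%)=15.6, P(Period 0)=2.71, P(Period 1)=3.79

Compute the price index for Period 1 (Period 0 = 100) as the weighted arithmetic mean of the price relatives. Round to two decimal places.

120.86

glass: 20.8 × (6.37/6.77) = 20.8 × 0.940916 = 19.5710
cotton: 21.2 × (2.62/1.88) = 21.2 × 1.393617 = 29.5447
sand: 24.4 × (16.45/14.13) = 24.4 × 1.164190 = 28.4062
fertiliser: 9.4 × (579.38/409.57) = 9.4 × 1.414606 = 13.2973
timber: 8.6 × (419.07/438.47) = 8.6 × 0.955755 = 8.2195
rubber: 15.6 × (3.79/2.71) = 15.6 × 1.398524 = 21.8170
Index = Σ wᵢ·(p₁ᵢ/p₀ᵢ) = 19.5710 + 29.5447 + 28.4062 + 13.2973 + 8.2195 + 21.8170 = 120.8557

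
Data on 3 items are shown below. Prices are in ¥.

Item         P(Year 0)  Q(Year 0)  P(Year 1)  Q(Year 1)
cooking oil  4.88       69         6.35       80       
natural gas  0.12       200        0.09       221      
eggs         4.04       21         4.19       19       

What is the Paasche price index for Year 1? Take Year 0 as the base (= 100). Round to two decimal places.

Paasche price index uses current-period quantities as weights.
ΣP(Year 1)·Q(Year 1) = 6.35×80 + 0.09×221 + 4.19×19 = 508 + 19.89 + 79.61 = 607.5
ΣP(Year 0)·Q(Year 1) = 4.88×80 + 0.12×221 + 4.04×19 = 390.4 + 26.52 + 76.76 = 493.68
Index = 607.5 / 493.68 × 100 = 123.0554

123.06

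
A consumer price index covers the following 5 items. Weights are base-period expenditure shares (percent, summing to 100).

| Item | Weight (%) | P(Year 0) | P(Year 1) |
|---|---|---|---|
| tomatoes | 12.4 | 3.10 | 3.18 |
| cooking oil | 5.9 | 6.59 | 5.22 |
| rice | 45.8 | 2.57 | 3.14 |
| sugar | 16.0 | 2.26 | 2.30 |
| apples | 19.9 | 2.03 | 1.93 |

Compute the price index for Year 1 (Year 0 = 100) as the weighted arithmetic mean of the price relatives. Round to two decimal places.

108.55

tomatoes: 12.4 × (3.18/3.10) = 12.4 × 1.025806 = 12.7200
cooking oil: 5.9 × (5.22/6.59) = 5.9 × 0.792109 = 4.6734
rice: 45.8 × (3.14/2.57) = 45.8 × 1.221790 = 55.9580
sugar: 16.0 × (2.30/2.26) = 16.0 × 1.017699 = 16.2832
apples: 19.9 × (1.93/2.03) = 19.9 × 0.950739 = 18.9197
Index = Σ wᵢ·(p₁ᵢ/p₀ᵢ) = 12.7200 + 4.6734 + 55.9580 + 16.2832 + 18.9197 = 108.5543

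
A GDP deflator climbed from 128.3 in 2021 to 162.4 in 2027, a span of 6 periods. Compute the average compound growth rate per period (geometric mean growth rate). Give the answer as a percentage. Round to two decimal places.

Growth factor = (162.4/128.3)^(1/6) = (1.265783)^(1/6) = 1.040064
Growth rate = 1.040064 − 1 = 0.040064 = 4.0064%

4.01%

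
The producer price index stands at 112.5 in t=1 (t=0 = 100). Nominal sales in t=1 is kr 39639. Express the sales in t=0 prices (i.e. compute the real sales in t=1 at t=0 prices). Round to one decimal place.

35234.7

Real = Nominal ÷ (Index/100) = 39639 ÷ (112.5/100)
     = 39639 ÷ 1.125 = 35234.6667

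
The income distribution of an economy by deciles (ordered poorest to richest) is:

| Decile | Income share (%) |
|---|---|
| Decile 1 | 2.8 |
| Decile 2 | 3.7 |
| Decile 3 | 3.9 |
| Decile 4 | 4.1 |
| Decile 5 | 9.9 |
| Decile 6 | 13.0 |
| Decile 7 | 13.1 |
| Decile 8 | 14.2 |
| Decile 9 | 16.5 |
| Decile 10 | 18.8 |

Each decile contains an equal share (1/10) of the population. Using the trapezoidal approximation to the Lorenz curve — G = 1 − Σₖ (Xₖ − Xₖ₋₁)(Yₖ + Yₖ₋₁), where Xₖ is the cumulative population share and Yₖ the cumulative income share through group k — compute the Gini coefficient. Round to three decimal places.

0.315

Cumulative income shares Yₖ: 0.0280, 0.0650, 0.1040, 0.1450, 0.2440, 0.3740, 0.5050, 0.6470, 0.8120, 1.0000
Σ (Xₖ−Xₖ₋₁)(Yₖ+Yₖ₋₁) = (1/10)(0.0280+0.0000) + (1/10)(0.0650+0.0280) + (1/10)(0.1040+0.0650) + (1/10)(0.1450+0.1040) + (1/10)(0.2440+0.1450) + (1/10)(0.3740+0.2440) + (1/10)(0.5050+0.3740) + (1/10)(0.6470+0.5050) + (1/10)(0.8120+0.6470) + (1/10)(1.0000+0.8120)
  = 0.0028 + 0.0093 + 0.0169 + 0.0249 + 0.0389 + 0.0618 + 0.0879 + 0.1152 + 0.1459 + 0.1812 = 0.6848
G = 1 − 0.6848 = 0.3152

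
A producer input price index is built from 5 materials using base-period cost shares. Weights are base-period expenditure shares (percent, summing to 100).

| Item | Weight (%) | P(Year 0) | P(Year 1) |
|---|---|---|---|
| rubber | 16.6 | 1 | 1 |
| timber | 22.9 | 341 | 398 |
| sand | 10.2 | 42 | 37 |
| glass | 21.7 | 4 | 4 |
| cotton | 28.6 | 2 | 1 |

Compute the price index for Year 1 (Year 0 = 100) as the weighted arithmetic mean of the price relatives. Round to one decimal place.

88.3

rubber: 16.6 × (1/1) = 16.6 × 1.000000 = 16.6000
timber: 22.9 × (398/341) = 22.9 × 1.167155 = 26.7279
sand: 10.2 × (37/42) = 10.2 × 0.880952 = 8.9857
glass: 21.7 × (4/4) = 21.7 × 1.000000 = 21.7000
cotton: 28.6 × (1/2) = 28.6 × 0.500000 = 14.3000
Index = Σ wᵢ·(p₁ᵢ/p₀ᵢ) = 16.6000 + 26.7279 + 8.9857 + 21.7000 + 14.3000 = 88.3136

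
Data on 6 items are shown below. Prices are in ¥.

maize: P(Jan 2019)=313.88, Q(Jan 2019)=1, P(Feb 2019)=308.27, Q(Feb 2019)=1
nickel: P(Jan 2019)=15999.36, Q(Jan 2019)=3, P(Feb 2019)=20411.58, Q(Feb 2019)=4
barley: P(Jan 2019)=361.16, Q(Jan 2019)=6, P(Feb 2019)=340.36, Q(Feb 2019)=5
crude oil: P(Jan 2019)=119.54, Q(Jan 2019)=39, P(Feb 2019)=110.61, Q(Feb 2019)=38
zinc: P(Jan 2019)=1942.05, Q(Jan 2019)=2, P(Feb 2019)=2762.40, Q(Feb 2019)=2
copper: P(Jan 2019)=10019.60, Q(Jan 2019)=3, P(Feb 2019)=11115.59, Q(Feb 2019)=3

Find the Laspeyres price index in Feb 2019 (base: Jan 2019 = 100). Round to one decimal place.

Laspeyres price index uses base-period quantities as weights.
ΣP(Feb 2019)·Q(Jan 2019) = 308.27×1 + 20411.58×3 + 340.36×6 + 110.61×39 + 2762.40×2 + 11115.59×3 = 308.27 + 61234.74 + 2042.16 + 4313.79 + 5524.8 + 33346.77 = 106770.53
ΣP(Jan 2019)·Q(Jan 2019) = 313.88×1 + 15999.36×3 + 361.16×6 + 119.54×39 + 1942.05×2 + 10019.60×3 = 313.88 + 47998.08 + 2166.96 + 4662.06 + 3884.1 + 30058.8 = 89083.88
Index = 106770.53 / 89083.88 × 100 = 119.8539

119.9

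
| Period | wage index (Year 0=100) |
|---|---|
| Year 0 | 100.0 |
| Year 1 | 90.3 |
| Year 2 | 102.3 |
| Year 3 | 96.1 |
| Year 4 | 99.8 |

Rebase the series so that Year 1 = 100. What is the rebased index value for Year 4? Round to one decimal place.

110.5

Rebased(Year 4) = 99.8 / 90.3 × 100 = 110.5205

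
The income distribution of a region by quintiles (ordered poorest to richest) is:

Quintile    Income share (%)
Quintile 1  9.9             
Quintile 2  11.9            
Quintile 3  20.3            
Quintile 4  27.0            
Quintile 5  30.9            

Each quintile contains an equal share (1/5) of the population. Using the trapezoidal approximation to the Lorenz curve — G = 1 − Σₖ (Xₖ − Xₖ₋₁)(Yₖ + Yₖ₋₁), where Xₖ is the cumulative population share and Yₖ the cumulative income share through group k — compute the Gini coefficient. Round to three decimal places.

0.228

Cumulative income shares Yₖ: 0.0990, 0.2180, 0.4210, 0.6910, 1.0000
Σ (Xₖ−Xₖ₋₁)(Yₖ+Yₖ₋₁) = (1/5)(0.0990+0.0000) + (1/5)(0.2180+0.0990) + (1/5)(0.4210+0.2180) + (1/5)(0.6910+0.4210) + (1/5)(1.0000+0.6910)
  = 0.0198 + 0.0634 + 0.1278 + 0.2224 + 0.3382 = 0.7716
G = 1 − 0.7716 = 0.2284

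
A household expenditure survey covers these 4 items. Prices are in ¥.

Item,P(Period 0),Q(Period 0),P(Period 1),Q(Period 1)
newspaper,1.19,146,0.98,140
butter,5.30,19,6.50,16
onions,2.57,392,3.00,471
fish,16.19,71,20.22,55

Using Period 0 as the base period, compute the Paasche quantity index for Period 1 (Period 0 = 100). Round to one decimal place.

Paasche quantity index uses current-period prices as weights.
ΣP(Period 1)·Q(Period 1) = 0.98×140 + 6.50×16 + 3.00×471 + 20.22×55 = 137.2 + 104 + 1413 + 1112.1 = 2766.3
ΣP(Period 1)·Q(Period 0) = 0.98×146 + 6.50×19 + 3.00×392 + 20.22×71 = 143.08 + 123.5 + 1176 + 1435.62 = 2878.2
Index = 2766.3 / 2878.2 × 100 = 96.1122

96.1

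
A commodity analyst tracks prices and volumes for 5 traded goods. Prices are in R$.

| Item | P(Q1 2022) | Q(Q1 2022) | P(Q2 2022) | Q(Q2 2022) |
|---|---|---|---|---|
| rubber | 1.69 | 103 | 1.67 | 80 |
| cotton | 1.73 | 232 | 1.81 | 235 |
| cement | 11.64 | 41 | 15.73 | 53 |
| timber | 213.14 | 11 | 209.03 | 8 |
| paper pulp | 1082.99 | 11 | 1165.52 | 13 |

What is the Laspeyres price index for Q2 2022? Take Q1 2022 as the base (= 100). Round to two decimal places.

106.84

Laspeyres price index uses base-period quantities as weights.
ΣP(Q2 2022)·Q(Q1 2022) = 1.67×103 + 1.81×232 + 15.73×41 + 209.03×11 + 1165.52×11 = 172.01 + 419.92 + 644.93 + 2299.33 + 12820.72 = 16356.91
ΣP(Q1 2022)·Q(Q1 2022) = 1.69×103 + 1.73×232 + 11.64×41 + 213.14×11 + 1082.99×11 = 174.07 + 401.36 + 477.24 + 2344.54 + 11912.89 = 15310.1
Index = 16356.91 / 15310.1 × 100 = 106.8374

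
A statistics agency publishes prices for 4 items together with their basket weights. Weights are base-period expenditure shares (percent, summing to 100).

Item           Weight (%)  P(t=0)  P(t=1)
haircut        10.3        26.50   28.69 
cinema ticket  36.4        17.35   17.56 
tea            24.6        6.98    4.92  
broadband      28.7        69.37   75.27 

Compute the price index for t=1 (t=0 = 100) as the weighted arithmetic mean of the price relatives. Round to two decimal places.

haircut: 10.3 × (28.69/26.50) = 10.3 × 1.082642 = 11.1512
cinema ticket: 36.4 × (17.56/17.35) = 36.4 × 1.012104 = 36.8406
tea: 24.6 × (4.92/6.98) = 24.6 × 0.704871 = 17.3398
broadband: 28.7 × (75.27/69.37) = 28.7 × 1.085051 = 31.1410
Index = Σ wᵢ·(p₁ᵢ/p₀ᵢ) = 11.1512 + 36.8406 + 17.3398 + 31.1410 = 96.4726

96.47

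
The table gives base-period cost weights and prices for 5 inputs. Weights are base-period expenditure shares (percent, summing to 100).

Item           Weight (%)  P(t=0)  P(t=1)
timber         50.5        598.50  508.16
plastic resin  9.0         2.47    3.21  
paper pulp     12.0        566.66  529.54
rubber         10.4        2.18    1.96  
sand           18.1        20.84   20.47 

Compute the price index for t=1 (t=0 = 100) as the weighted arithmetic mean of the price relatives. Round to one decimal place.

timber: 50.5 × (508.16/598.50) = 50.5 × 0.849056 = 42.8773
plastic resin: 9.0 × (3.21/2.47) = 9.0 × 1.299595 = 11.6964
paper pulp: 12.0 × (529.54/566.66) = 12.0 × 0.934493 = 11.2139
rubber: 10.4 × (1.96/2.18) = 10.4 × 0.899083 = 9.3505
sand: 18.1 × (20.47/20.84) = 18.1 × 0.982246 = 17.7786
Index = Σ wᵢ·(p₁ᵢ/p₀ᵢ) = 42.8773 + 11.6964 + 11.2139 + 9.3505 + 17.7786 = 92.9167

92.9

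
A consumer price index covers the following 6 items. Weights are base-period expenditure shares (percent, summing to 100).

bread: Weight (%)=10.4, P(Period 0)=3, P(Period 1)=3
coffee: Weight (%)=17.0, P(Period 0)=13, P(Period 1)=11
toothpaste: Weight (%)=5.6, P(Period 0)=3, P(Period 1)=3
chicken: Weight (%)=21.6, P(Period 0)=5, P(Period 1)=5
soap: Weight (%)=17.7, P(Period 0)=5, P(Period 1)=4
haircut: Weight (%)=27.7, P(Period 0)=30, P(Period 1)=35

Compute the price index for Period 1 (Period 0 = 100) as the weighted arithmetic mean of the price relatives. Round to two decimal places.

98.46

bread: 10.4 × (3/3) = 10.4 × 1.000000 = 10.4000
coffee: 17.0 × (11/13) = 17.0 × 0.846154 = 14.3846
toothpaste: 5.6 × (3/3) = 5.6 × 1.000000 = 5.6000
chicken: 21.6 × (5/5) = 21.6 × 1.000000 = 21.6000
soap: 17.7 × (4/5) = 17.7 × 0.800000 = 14.1600
haircut: 27.7 × (35/30) = 27.7 × 1.166667 = 32.3167
Index = Σ wᵢ·(p₁ᵢ/p₀ᵢ) = 10.4000 + 14.3846 + 5.6000 + 21.6000 + 14.1600 + 32.3167 = 98.4613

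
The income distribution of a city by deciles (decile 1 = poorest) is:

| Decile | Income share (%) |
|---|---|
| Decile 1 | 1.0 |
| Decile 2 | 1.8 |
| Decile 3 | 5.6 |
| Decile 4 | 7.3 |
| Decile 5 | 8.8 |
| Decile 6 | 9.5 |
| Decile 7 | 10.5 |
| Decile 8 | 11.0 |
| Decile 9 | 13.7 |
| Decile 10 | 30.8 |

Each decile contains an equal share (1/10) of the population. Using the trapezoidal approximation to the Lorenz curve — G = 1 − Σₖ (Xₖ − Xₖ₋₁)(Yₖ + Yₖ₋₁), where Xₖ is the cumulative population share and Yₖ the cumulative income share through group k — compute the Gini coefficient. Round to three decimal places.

0.389

Cumulative income shares Yₖ: 0.0100, 0.0280, 0.0840, 0.1570, 0.2450, 0.3400, 0.4450, 0.5550, 0.6920, 1.0000
Σ (Xₖ−Xₖ₋₁)(Yₖ+Yₖ₋₁) = (1/10)(0.0100+0.0000) + (1/10)(0.0280+0.0100) + (1/10)(0.0840+0.0280) + (1/10)(0.1570+0.0840) + (1/10)(0.2450+0.1570) + (1/10)(0.3400+0.2450) + (1/10)(0.4450+0.3400) + (1/10)(0.5550+0.4450) + (1/10)(0.6920+0.5550) + (1/10)(1.0000+0.6920)
  = 0.0010 + 0.0038 + 0.0112 + 0.0241 + 0.0402 + 0.0585 + 0.0785 + 0.1000 + 0.1247 + 0.1692 = 0.6112
G = 1 − 0.6112 = 0.3888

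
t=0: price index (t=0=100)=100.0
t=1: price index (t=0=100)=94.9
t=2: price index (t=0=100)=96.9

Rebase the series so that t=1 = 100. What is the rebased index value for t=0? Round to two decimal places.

Rebased(t=0) = 100.0 / 94.9 × 100 = 105.3741

105.37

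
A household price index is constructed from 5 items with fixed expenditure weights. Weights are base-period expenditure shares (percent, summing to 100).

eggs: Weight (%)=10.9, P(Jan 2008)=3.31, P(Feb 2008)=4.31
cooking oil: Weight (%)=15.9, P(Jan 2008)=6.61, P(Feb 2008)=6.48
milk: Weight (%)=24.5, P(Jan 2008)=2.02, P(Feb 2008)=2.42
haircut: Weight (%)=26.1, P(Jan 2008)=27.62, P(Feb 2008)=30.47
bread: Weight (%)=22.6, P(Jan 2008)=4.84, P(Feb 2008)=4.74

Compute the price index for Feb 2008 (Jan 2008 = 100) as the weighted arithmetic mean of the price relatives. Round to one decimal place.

110.1

eggs: 10.9 × (4.31/3.31) = 10.9 × 1.302115 = 14.1931
cooking oil: 15.9 × (6.48/6.61) = 15.9 × 0.980333 = 15.5873
milk: 24.5 × (2.42/2.02) = 24.5 × 1.198020 = 29.3515
haircut: 26.1 × (30.47/27.62) = 26.1 × 1.103186 = 28.7932
bread: 22.6 × (4.74/4.84) = 22.6 × 0.979339 = 22.1331
Index = Σ wᵢ·(p₁ᵢ/p₀ᵢ) = 14.1931 + 15.5873 + 29.3515 + 28.7932 + 22.1331 = 110.0580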